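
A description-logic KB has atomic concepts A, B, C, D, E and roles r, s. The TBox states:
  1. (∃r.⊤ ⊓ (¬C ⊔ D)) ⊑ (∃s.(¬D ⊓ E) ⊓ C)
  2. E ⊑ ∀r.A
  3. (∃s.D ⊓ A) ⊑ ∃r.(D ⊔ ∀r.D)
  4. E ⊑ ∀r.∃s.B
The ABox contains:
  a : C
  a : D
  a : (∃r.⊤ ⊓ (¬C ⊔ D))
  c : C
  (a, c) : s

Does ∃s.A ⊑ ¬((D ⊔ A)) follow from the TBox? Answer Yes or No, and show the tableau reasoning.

1. ∃s.A ⊑ ¬((D ⊔ A))  ⇔  (∃s.A ⊓ (D ⊔ A)) unsat w.r.t. T
   open: L(x₀) ⊇ {D, ¬E, ∀r.⊥, ∀s.¬D, ∃s.A} (+ ∃-successors)
2. Hence ∃s.A ⊑ ¬((D ⊔ A)): not entailed.

No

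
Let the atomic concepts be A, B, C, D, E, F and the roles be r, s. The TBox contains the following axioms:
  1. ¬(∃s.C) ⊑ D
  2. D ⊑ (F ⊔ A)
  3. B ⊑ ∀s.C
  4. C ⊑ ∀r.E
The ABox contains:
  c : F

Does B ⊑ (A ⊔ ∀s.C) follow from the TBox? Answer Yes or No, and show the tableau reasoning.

Yes

1. B ⊑ (A ⊔ ∀s.C)  ⇔  (B ⊓ (¬A ⊓ ∃s.¬C)) unsat w.r.t. T
   all branches close; clash {A, ¬A} at x₀
2. Hence B ⊑ (A ⊔ ∀s.C): entailed.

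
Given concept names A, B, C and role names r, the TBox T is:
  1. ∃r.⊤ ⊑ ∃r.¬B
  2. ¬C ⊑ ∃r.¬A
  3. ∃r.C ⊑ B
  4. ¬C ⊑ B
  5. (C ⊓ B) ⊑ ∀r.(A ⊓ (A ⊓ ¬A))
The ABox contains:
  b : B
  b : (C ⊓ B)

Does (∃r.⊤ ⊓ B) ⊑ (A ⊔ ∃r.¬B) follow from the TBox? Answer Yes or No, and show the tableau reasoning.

1. (∃r.⊤ ⊓ B) ⊑ (A ⊔ ∃r.¬B)  ⇔  ((∃r.⊤ ⊓ B) ⊓ (¬A ⊓ ∀r.B)) unsat w.r.t. T
   all branches close; clash {A, ¬A} at an ∃-successor
2. Hence (∃r.⊤ ⊓ B) ⊑ (A ⊔ ∃r.¬B): entailed.

Yes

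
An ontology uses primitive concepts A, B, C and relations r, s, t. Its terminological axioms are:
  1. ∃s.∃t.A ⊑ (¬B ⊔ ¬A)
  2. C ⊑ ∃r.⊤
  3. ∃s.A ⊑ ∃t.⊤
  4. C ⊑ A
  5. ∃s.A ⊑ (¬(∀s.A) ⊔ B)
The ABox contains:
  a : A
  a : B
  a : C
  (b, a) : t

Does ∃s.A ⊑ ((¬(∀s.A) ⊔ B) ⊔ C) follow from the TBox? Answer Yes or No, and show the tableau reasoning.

1. ∃s.A ⊑ ((¬(∀s.A) ⊔ B) ⊔ C)  ⇔  (∃s.A ⊓ ((∀s.A ⊓ ¬B) ⊓ ¬C)) unsat w.r.t. T
   all branches close; clash {B, ¬B} at x₀
2. Hence ∃s.A ⊑ ((¬(∀s.A) ⊔ B) ⊔ C): entailed.

Yes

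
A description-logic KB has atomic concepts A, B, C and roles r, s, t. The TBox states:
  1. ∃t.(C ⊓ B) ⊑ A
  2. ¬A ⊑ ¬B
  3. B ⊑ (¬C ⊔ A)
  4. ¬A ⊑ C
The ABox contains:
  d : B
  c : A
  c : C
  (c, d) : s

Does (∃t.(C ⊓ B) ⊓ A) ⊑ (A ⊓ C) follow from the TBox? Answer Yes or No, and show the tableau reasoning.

1. (∃t.(C ⊓ B) ⊓ A) ⊑ (A ⊓ C)  ⇔  ((∃t.(C ⊓ B) ⊓ A) ⊓ (¬A ⊔ ¬C)) unsat w.r.t. T
   open: L(x₀) ⊇ {A, ¬B, ¬C, ∃t.(C ⊓ B)} (+ ∃-successors)
2. Hence (∃t.(C ⊓ B) ⊓ A) ⊑ (A ⊓ C): not entailed.

No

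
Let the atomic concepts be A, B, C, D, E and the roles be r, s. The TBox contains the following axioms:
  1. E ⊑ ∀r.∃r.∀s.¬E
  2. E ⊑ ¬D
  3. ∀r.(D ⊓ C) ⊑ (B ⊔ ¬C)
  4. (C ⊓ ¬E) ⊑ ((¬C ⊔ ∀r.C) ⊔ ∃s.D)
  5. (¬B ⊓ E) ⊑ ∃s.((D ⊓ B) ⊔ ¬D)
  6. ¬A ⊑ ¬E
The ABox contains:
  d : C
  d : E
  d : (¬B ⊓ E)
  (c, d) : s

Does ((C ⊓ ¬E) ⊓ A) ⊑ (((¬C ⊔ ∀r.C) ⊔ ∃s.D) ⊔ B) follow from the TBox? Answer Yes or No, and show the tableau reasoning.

Yes

1. ((C ⊓ ¬E) ⊓ A) ⊑ (((¬C ⊔ ∀r.C) ⊔ ∃s.D) ⊔ B)  ⇔  (((C ⊓ ¬E) ⊓ A) ⊓ (((C ⊓ ∃r.¬C) ⊓ ∀s.¬D) ⊓ ¬B)) unsat w.r.t. T
   all branches close; clash {C, ¬C} at x₀
2. Hence ((C ⊓ ¬E) ⊓ A) ⊑ (((¬C ⊔ ∀r.C) ⊔ ∃s.D) ⊔ B): entailed.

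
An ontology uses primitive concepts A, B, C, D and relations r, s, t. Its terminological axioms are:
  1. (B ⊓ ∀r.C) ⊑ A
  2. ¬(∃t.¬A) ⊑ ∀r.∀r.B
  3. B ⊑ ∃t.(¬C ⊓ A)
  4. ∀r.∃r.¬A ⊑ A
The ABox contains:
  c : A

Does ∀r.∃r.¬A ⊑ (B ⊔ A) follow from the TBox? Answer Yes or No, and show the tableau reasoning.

1. ∀r.∃r.¬A ⊑ (B ⊔ A)  ⇔  (∀r.∃r.¬A ⊓ (¬B ⊓ ¬A)) unsat w.r.t. T
   all branches close; clash {A, ¬A} at x₀
2. Hence ∀r.∃r.¬A ⊑ (B ⊔ A): entailed.

Yes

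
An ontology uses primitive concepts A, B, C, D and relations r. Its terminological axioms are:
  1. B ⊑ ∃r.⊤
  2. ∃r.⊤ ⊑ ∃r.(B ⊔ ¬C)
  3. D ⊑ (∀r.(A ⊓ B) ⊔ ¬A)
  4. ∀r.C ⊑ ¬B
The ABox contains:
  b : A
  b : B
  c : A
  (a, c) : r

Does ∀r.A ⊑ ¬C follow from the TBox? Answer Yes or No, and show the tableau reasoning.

No

1. ∀r.A ⊑ ¬C  ⇔  (∀r.A ⊓ C) unsat w.r.t. T
   open: L(x₀) ⊇ {C, ¬B, ¬D, ∀r.A, ∀r.⊥}
2. Hence ∀r.A ⊑ ¬C: not entailed.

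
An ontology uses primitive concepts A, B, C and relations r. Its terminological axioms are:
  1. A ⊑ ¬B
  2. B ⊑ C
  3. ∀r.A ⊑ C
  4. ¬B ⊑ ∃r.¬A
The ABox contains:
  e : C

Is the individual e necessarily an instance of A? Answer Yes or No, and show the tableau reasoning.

No

1. e : A?  L(e) = {C} ∪ {¬A}
   open: L(e) ⊇ {B, C, ¬A} — e ∉ A possible
2. Hence e : A: not entailed.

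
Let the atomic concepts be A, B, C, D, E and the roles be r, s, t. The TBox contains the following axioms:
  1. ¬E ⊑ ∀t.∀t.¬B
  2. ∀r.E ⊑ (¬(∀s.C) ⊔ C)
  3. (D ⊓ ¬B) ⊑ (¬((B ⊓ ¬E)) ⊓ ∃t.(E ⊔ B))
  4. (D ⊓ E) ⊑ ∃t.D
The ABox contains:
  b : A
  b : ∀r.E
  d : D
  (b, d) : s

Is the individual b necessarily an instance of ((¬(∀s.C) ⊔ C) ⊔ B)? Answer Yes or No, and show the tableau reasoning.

1. b : ((¬(∀s.C) ⊔ C) ⊔ B)?  L(b) = {A, ∀r.E} ∪ {((∀s.C ⊓ ¬C) ⊓ ¬B)}
   clash {C, ¬C} at b — b ∈ ((¬(∀s.C) ⊔ C) ⊔ B)
2. Hence b : ((¬(∀s.C) ⊔ C) ⊔ B): entailed.

Yes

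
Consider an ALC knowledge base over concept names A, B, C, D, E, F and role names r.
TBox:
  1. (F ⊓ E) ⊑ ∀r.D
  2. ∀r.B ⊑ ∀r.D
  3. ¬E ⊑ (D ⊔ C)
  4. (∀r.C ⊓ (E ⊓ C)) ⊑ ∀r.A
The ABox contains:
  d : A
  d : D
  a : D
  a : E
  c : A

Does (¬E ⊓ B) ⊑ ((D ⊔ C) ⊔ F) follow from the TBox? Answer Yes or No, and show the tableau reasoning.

Yes

1. (¬E ⊓ B) ⊑ ((D ⊔ C) ⊔ F)  ⇔  ((¬E ⊓ B) ⊓ ((¬D ⊓ ¬C) ⊓ ¬F)) unsat w.r.t. T
   all branches close; clash {C, ¬C} at x₀
2. Hence (¬E ⊓ B) ⊑ ((D ⊔ C) ⊔ F): entailed.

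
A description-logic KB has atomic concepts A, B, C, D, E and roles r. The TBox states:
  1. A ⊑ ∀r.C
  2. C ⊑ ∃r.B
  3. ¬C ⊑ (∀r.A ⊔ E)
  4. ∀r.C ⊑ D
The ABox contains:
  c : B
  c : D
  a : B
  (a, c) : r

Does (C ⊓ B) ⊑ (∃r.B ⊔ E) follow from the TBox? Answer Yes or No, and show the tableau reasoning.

1. (C ⊓ B) ⊑ (∃r.B ⊔ E)  ⇔  ((C ⊓ B) ⊓ (∀r.¬B ⊓ ¬E)) unsat w.r.t. T
   all branches close; clash {B, ¬B} at an ∃-successor
2. Hence (C ⊓ B) ⊑ (∃r.B ⊔ E): entailed.

Yes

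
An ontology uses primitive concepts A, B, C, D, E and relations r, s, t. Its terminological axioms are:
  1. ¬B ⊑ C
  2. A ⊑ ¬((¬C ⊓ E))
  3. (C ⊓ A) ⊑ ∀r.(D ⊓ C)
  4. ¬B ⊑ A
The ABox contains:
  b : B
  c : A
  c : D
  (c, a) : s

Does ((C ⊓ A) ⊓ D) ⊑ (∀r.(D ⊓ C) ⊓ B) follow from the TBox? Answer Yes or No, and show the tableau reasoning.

No

1. ((C ⊓ A) ⊓ D) ⊑ (∀r.(D ⊓ C) ⊓ B)  ⇔  (((C ⊓ A) ⊓ D) ⊓ (∃r.(¬D ⊔ ¬C) ⊔ ¬B)) unsat w.r.t. T
   apply at x₀: A⊑¬((¬C ⊓ E)); (C ⊓ A)⊑∀r.(D ⊓ C)
   open: L(x₀) ⊇ {A, C, D, ¬B, ∀r.(D ⊓ C)}
2. Hence ((C ⊓ A) ⊓ D) ⊑ (∀r.(D ⊓ C) ⊓ B): not entailed.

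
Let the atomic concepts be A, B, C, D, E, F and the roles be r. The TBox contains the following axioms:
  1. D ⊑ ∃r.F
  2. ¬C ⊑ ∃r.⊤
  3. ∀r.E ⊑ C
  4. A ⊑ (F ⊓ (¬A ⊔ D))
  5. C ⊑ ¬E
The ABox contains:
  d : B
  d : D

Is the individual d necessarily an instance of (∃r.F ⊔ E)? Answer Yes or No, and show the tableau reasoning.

Yes

1. d : (∃r.F ⊔ E)?  L(d) = {B, D} ∪ {(∀r.¬F ⊓ ¬E)}
   clash {F, ¬F} at an ∃-successor — d ∈ (∃r.F ⊔ E)
2. Hence d : (∃r.F ⊔ E): entailed.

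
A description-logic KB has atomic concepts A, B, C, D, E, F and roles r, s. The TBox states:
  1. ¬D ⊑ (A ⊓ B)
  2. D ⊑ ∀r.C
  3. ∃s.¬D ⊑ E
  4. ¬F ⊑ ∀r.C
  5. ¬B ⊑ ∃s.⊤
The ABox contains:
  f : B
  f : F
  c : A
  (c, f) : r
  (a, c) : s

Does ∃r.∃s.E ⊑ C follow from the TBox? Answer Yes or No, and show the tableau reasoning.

No

1. ∃r.∃s.E ⊑ C  ⇔  (∃r.∃s.E ⊓ ¬C) unsat w.r.t. T
   open: L(x₀) ⊇ {B, D, F, ¬C, ∀r.C, …} (+ ∃-successors)
2. Hence ∃r.∃s.E ⊑ C: not entailed.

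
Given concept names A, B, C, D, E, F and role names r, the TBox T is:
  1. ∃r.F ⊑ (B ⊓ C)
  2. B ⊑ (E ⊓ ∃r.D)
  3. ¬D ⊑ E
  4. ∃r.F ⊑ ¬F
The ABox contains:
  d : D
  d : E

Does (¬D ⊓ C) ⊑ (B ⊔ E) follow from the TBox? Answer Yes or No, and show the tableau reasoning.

Yes

1. (¬D ⊓ C) ⊑ (B ⊔ E)  ⇔  ((¬D ⊓ C) ⊓ (¬B ⊓ ¬E)) unsat w.r.t. T
   all branches close; clash {E, ¬E} at x₀
2. Hence (¬D ⊓ C) ⊑ (B ⊔ E): entailed.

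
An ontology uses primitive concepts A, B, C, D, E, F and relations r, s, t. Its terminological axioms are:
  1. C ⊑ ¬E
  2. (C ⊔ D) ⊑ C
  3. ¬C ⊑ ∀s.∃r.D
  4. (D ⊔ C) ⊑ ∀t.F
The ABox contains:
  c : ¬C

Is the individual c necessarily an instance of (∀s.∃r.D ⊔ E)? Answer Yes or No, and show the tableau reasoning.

Yes

1. c : (∀s.∃r.D ⊔ E)?  L(c) = {¬C} ∪ {(∃s.∀r.¬D ⊓ ¬E)}
   clash {C, ¬C} at c — c ∈ (∀s.∃r.D ⊔ E)
2. Hence c : (∀s.∃r.D ⊔ E): entailed.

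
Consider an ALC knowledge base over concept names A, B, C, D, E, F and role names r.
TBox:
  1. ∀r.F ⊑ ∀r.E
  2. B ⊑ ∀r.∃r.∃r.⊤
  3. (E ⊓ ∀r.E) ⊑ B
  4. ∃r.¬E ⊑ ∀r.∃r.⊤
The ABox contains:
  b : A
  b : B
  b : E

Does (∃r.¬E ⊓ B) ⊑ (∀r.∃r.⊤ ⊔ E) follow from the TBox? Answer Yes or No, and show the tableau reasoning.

Yes

1. (∃r.¬E ⊓ B) ⊑ (∀r.∃r.⊤ ⊔ E)  ⇔  ((∃r.¬E ⊓ B) ⊓ (∃r.∀r.⊥ ⊓ ¬E)) unsat w.r.t. T
   all branches close; clash ⊥ at an ∃-successor
2. Hence (∃r.¬E ⊓ B) ⊑ (∀r.∃r.⊤ ⊔ E): entailed.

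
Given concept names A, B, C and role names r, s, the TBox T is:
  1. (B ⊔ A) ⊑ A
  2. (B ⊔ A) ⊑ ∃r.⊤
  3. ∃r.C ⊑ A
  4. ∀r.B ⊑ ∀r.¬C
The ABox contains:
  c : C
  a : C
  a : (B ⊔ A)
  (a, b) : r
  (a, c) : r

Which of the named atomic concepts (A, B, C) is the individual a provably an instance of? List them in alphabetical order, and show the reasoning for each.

1. a : A?  L(a) = {C, (B ⊔ A)} ∪ {¬A}
   clash {A, ¬A} at a — a ∈ A
2. a : B?  L(a) = {C, (B ⊔ A)} ∪ {¬B}
   apply at a: (B ⊔ A)⊑A; (B ⊔ A)⊑∃r.⊤
   open: L(a) ⊇ {A, C, ¬B, ∃r.¬B, ∃r.⊤} (+ ∃-successors) — a ∉ B possible
3. a : C?  L(a) = {C, (B ⊔ A)} ∪ {¬C}
   clash {C, ¬C} at a — a ∈ C
4. Entailed for a: {A, C}

{A, C}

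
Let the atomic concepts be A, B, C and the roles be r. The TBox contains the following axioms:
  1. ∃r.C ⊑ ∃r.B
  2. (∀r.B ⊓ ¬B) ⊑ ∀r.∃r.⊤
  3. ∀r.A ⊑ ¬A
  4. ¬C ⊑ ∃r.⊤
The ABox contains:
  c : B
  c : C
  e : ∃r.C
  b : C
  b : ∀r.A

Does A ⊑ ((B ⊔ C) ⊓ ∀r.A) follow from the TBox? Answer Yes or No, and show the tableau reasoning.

1. A ⊑ ((B ⊔ C) ⊓ ∀r.A)  ⇔  (A ⊓ ((¬B ⊓ ¬C) ⊔ ∃r.¬A)) unsat w.r.t. T
   open: L(x₀) ⊇ {A, C, ∀r.¬C, ∃r.¬A, ∃r.¬B} (+ ∃-successors)
2. Hence A ⊑ ((B ⊔ C) ⊓ ∀r.A): not entailed.

No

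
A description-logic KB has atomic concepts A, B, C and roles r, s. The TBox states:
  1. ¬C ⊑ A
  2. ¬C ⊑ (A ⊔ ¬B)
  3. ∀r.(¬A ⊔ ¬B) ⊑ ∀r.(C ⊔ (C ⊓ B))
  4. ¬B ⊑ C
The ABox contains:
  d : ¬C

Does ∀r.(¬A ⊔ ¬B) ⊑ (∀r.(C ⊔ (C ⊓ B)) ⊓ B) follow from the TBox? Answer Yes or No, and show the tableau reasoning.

No

1. ∀r.(¬A ⊔ ¬B) ⊑ (∀r.(C ⊔ (C ⊓ B)) ⊓ B)  ⇔  (∀r.(¬A ⊔ ¬B) ⊓ (∃r.(¬C ⊓ (¬C ⊔ ¬B)) ⊔ ¬B)) unsat w.r.t. T
   apply at x₀: ∀r.(¬A ⊔ ¬B)⊑∀r.(C ⊔ (C ⊓ B))
   open: L(x₀) ⊇ {C, ¬B, ∀r.(C ⊔ (C ⊓ B)), ∀r.(¬A ⊔ ¬B)}
2. Hence ∀r.(¬A ⊔ ¬B) ⊑ (∀r.(C ⊔ (C ⊓ B)) ⊓ B): not entailed.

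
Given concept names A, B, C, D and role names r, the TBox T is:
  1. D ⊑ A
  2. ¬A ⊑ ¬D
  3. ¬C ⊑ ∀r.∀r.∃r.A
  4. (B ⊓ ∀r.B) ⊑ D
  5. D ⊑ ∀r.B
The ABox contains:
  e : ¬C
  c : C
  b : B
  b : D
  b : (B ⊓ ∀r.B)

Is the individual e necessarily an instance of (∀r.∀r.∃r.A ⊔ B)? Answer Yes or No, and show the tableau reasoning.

Yes

1. e : (∀r.∀r.∃r.A ⊔ B)?  L(e) = {¬C} ∪ {(∃r.∃r.∀r.¬A ⊓ ¬B)}
   clash {D, ¬D} at e — e ∈ (∀r.∀r.∃r.A ⊔ B)
2. Hence e : (∀r.∀r.∃r.A ⊔ B): entailed.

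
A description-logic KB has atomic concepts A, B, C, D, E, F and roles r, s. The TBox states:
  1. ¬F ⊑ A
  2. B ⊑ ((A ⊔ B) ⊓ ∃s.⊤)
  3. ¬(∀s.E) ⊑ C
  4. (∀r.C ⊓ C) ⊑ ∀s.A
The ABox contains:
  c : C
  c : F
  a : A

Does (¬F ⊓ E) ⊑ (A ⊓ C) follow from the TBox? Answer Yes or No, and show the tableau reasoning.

1. (¬F ⊓ E) ⊑ (A ⊓ C)  ⇔  ((¬F ⊓ E) ⊓ (¬A ⊔ ¬C)) unsat w.r.t. T
   apply at x₀: ¬F⊑A
   open: L(x₀) ⊇ {A, E, ¬B, ¬C, ¬F, …}
2. Hence (¬F ⊓ E) ⊑ (A ⊓ C): not entailed.

No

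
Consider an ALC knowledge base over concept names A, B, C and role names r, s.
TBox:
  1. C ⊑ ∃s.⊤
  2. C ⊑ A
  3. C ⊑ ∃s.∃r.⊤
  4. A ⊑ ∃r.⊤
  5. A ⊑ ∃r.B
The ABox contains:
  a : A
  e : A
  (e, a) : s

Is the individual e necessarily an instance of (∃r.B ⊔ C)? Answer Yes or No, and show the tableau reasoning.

Yes

1. e : (∃r.B ⊔ C)?  L(e) = {A} ∪ {(∀r.¬B ⊓ ¬C)}
   clash {B, ¬B} at an ∃-successor — e ∈ (∃r.B ⊔ C)
2. Hence e : (∃r.B ⊔ C): entailed.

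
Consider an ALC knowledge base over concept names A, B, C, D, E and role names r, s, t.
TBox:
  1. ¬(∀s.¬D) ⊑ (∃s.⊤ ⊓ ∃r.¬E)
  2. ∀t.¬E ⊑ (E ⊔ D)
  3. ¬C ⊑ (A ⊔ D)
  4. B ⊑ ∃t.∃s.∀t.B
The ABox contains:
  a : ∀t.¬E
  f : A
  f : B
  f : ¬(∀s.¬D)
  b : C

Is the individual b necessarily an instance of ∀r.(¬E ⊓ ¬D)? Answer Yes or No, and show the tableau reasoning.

No

1. b : ∀r.(¬E ⊓ ¬D)?  L(b) = {C} ∪ {∃r.(E ⊔ D)}
   open: L(b) ⊇ {C, ¬B, ∀s.¬D, ∃r.(E ⊔ D), ∃t.E} (+ ∃-successors) — b ∉ ∀r.(¬E ⊓ ¬D) possible
2. Hence b : ∀r.(¬E ⊓ ¬D): not entailed.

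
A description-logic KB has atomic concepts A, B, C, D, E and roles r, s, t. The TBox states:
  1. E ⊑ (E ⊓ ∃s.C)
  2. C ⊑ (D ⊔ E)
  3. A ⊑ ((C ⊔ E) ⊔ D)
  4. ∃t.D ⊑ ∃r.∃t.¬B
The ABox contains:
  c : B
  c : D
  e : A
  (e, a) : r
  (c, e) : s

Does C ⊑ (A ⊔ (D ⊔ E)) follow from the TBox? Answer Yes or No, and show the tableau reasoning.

1. C ⊑ (A ⊔ (D ⊔ E))  ⇔  (C ⊓ (¬A ⊓ (¬D ⊓ ¬E))) unsat w.r.t. T
   all branches close; clash {E, ¬E} at x₀
2. Hence C ⊑ (A ⊔ (D ⊔ E)): entailed.

Yes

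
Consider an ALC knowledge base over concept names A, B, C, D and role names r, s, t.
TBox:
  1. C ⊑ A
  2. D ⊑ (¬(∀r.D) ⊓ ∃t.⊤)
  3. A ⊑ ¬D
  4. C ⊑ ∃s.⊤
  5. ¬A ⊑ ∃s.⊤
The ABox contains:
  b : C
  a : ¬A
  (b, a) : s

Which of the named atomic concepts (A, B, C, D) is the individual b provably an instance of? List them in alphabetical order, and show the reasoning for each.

1. b : A?  L(b) = {C} ∪ {¬A}
   clash {A, ¬A} at b — b ∈ A
2. b : B?  L(b) = {C} ∪ {¬B}
   apply at b: C⊑A; C⊑∃s.⊤
   open: L(b) ⊇ {A, C, ¬B, ¬D, ∃s.⊤} (+ ∃-successors) — b ∉ B possible
3. b : C?  L(b) = {C} ∪ {¬C}
   clash {C, ¬C} at b — b ∈ C
4. b : D?  L(b) = {C} ∪ {¬D}
   apply at b: C⊑A; C⊑∃s.⊤
   open: L(b) ⊇ {A, C, ¬D, ∃s.⊤} (+ ∃-successors) — b ∉ D possible
5. Entailed for b: {A, C}

{A, C}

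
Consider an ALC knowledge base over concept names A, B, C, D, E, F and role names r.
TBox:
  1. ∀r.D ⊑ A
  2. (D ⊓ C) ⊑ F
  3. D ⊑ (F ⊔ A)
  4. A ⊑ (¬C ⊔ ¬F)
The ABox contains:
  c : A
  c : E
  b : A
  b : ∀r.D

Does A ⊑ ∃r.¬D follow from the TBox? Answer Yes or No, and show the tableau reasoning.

1. A ⊑ ∃r.¬D  ⇔  (A ⊓ ∀r.D) unsat w.r.t. T
   apply at x₀: A⊑(¬C ⊔ ¬F)
   open: L(x₀) ⊇ {A, ¬C, ¬D, ∀r.D}
2. Hence A ⊑ ∃r.¬D: not entailed.

No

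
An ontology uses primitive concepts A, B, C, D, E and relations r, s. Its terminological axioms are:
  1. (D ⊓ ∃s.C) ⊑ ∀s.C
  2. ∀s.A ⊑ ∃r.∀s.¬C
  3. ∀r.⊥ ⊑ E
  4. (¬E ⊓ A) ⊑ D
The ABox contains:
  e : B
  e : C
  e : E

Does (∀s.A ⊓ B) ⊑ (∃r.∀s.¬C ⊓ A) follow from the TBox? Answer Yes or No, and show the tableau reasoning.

1. (∀s.A ⊓ B) ⊑ (∃r.∀s.¬C ⊓ A)  ⇔  ((∀s.A ⊓ B) ⊓ (∀r.∃s.C ⊔ ¬A)) unsat w.r.t. T
   apply at x₀: ∀s.A⊑∃r.∀s.¬C
   open: L(x₀) ⊇ {B, E, ¬A, ¬D, ∀s.A, …} (+ ∃-successors)
2. Hence (∀s.A ⊓ B) ⊑ (∃r.∀s.¬C ⊓ A): not entailed.

No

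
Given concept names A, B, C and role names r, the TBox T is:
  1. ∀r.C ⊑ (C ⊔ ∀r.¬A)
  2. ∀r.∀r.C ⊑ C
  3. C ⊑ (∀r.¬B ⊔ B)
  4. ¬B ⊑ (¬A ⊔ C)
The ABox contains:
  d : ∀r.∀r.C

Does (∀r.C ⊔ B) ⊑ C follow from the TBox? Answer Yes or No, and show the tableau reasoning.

1. (∀r.C ⊔ B) ⊑ C  ⇔  ((∀r.C ⊔ B) ⊓ ¬C) unsat w.r.t. T
   open: L(x₀) ⊇ {B, ¬C, ∀r.C, ∀r.¬A, ∃r.∃r.¬C} (+ ∃-successors)
2. Hence (∀r.C ⊔ B) ⊑ C: not entailed.

No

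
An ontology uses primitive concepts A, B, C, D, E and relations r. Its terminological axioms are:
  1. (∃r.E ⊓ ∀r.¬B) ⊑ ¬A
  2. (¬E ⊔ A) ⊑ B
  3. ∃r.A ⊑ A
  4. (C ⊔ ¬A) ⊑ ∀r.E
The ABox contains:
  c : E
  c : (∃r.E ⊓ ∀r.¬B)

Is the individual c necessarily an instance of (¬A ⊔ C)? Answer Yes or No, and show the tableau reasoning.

Yes

1. c : (¬A ⊔ C)?  L(c) = {E, (∃r.E ⊓ ∀r.¬B)} ∪ {(A ⊓ ¬C)}
   clash {A, ¬A} at c — c ∈ (¬A ⊔ C)
2. Hence c : (¬A ⊔ C): entailed.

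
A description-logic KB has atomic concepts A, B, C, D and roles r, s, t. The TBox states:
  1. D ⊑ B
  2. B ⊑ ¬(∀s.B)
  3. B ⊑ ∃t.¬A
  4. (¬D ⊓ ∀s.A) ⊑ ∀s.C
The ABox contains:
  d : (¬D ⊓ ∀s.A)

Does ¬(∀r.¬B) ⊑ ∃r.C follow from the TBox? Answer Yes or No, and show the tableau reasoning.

1. ¬(∀r.¬B) ⊑ ∃r.C  ⇔  (∃r.B ⊓ ∀r.¬C) unsat w.r.t. T
   open: L(x₀) ⊇ {¬B, ¬D, ∀r.¬C, ∃r.B, ∃s.¬A} (+ ∃-successors)
2. Hence ¬(∀r.¬B) ⊑ ∃r.C: not entailed.

No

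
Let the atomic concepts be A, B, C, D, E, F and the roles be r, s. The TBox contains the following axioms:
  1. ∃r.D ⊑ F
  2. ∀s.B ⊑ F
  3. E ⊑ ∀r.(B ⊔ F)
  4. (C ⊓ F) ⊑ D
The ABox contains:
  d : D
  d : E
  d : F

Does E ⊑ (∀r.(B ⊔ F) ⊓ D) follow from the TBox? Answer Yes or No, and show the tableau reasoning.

1. E ⊑ (∀r.(B ⊔ F) ⊓ D)  ⇔  (E ⊓ (∃r.(¬B ⊓ ¬F) ⊔ ¬D)) unsat w.r.t. T
   apply at x₀: E⊑∀r.(B ⊔ F)
   open: L(x₀) ⊇ {E, ¬C, ¬D, ∀r.(B ⊔ F), ∀r.¬D, …} (+ ∃-successors)
2. Hence E ⊑ (∀r.(B ⊔ F) ⊓ D): not entailed.

No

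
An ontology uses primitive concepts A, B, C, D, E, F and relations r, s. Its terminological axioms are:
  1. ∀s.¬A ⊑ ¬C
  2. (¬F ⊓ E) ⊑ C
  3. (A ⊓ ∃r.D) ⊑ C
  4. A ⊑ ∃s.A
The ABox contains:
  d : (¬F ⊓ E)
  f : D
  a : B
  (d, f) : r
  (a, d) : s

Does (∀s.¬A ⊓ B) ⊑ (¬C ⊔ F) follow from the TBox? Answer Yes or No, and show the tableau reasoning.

Yes

1. (∀s.¬A ⊓ B) ⊑ (¬C ⊔ F)  ⇔  ((∀s.¬A ⊓ B) ⊓ (C ⊓ ¬F)) unsat w.r.t. T
   all branches close; clash {A, ¬A} at an ∃-successor
2. Hence (∀s.¬A ⊓ B) ⊑ (¬C ⊔ F): entailed.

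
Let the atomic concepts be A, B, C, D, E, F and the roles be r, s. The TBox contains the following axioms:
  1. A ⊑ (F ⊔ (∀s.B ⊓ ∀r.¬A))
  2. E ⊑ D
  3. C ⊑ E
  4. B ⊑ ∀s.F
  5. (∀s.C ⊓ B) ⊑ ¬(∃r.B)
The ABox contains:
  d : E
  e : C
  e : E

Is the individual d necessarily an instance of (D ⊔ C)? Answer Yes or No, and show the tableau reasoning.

Yes

1. d : (D ⊔ C)?  L(d) = {E} ∪ {(¬D ⊓ ¬C)}
   clash {D, ¬D} at d — d ∈ (D ⊔ C)
2. Hence d : (D ⊔ C): entailed.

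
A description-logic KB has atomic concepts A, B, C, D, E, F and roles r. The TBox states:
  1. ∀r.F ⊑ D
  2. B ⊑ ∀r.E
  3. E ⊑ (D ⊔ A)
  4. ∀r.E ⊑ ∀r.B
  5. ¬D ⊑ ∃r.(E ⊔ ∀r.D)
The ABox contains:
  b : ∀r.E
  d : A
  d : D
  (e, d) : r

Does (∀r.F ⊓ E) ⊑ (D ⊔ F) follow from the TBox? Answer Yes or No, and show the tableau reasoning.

1. (∀r.F ⊓ E) ⊑ (D ⊔ F)  ⇔  ((∀r.F ⊓ E) ⊓ (¬D ⊓ ¬F)) unsat w.r.t. T
   all branches close; clash {D, ¬D} at x₀
2. Hence (∀r.F ⊓ E) ⊑ (D ⊔ F): entailed.

Yes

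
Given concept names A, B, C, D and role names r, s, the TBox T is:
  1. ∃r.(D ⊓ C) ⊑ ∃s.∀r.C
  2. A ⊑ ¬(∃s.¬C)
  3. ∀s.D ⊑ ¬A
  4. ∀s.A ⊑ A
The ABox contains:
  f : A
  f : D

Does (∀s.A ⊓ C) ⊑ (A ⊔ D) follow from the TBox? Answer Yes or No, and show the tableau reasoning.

1. (∀s.A ⊓ C) ⊑ (A ⊔ D)  ⇔  ((∀s.A ⊓ C) ⊓ (¬A ⊓ ¬D)) unsat w.r.t. T
   all branches close; clash {A, ¬A} at x₀
2. Hence (∀s.A ⊓ C) ⊑ (A ⊔ D): entailed.

Yes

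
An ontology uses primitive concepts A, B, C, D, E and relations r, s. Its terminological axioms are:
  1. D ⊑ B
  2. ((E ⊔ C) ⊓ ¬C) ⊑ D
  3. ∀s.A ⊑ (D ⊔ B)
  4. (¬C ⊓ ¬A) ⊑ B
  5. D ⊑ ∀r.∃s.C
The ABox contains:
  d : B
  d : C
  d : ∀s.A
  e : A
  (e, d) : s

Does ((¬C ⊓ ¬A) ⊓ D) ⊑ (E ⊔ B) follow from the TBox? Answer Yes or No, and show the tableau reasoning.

Yes

1. ((¬C ⊓ ¬A) ⊓ D) ⊑ (E ⊔ B)  ⇔  (((¬C ⊓ ¬A) ⊓ D) ⊓ (¬E ⊓ ¬B)) unsat w.r.t. T
   all branches close; clash {B, ¬B} at x₀
2. Hence ((¬C ⊓ ¬A) ⊓ D) ⊑ (E ⊔ B): entailed.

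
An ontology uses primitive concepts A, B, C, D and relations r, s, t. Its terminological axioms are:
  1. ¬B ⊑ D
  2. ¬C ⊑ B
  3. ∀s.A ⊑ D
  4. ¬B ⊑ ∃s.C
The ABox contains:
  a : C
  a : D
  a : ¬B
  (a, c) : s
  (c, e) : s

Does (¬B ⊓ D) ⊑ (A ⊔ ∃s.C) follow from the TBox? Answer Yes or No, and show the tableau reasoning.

1. (¬B ⊓ D) ⊑ (A ⊔ ∃s.C)  ⇔  ((¬B ⊓ D) ⊓ (¬A ⊓ ∀s.¬C)) unsat w.r.t. T
   all branches close; clash {B, ¬B} at x₀
2. Hence (¬B ⊓ D) ⊑ (A ⊔ ∃s.C): entailed.

Yes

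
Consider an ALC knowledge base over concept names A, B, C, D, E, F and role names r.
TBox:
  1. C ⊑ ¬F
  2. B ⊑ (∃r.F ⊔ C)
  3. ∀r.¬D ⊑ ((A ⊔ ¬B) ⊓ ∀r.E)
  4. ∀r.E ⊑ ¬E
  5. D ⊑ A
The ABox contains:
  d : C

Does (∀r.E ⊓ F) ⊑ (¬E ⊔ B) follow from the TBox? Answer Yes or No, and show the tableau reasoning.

Yes

1. (∀r.E ⊓ F) ⊑ (¬E ⊔ B)  ⇔  ((∀r.E ⊓ F) ⊓ (E ⊓ ¬B)) unsat w.r.t. T
   all branches close; clash {F, ¬F} at x₀
2. Hence (∀r.E ⊓ F) ⊑ (¬E ⊔ B): entailed.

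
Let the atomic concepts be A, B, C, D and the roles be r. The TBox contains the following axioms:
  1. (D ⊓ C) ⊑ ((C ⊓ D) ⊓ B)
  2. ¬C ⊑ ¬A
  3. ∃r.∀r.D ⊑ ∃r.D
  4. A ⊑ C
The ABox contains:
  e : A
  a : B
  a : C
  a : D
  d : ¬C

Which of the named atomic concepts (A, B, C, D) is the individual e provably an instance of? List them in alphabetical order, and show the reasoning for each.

1. e : A?  L(e) = {A} ∪ {¬A}
   clash {A, ¬A} at e — e ∈ A
2. e : B?  L(e) = {A} ∪ {¬B}
   apply at e: A⊑C
   open: L(e) ⊇ {A, C, ¬B, ¬D, ∀r.∃r.¬D} — e ∉ B possible
3. e : C?  L(e) = {A} ∪ {¬C}
   clash {A, ¬A} at e — e ∈ C
4. e : D?  L(e) = {A} ∪ {¬D}
   apply at e: A⊑C
   open: L(e) ⊇ {A, C, ¬D, ∀r.∃r.¬D} — e ∉ D possible
5. Entailed for e: {A, C}

{A, C}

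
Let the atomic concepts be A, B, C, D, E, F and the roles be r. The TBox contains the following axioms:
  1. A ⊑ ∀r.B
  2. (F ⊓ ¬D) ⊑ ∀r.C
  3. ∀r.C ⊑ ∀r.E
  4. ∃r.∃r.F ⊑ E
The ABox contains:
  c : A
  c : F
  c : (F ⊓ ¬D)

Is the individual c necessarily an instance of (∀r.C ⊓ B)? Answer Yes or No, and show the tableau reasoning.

No

1. c : (∀r.C ⊓ B)?  L(c) = {A, F, (F ⊓ ¬D)} ∪ {(∃r.¬C ⊔ ¬B)}
   apply at c: A⊑∀r.B; (F ⊓ ¬D)⊑∀r.C
   open: L(c) ⊇ {A, F, ¬B, ¬D, ∀r.B, …} — c ∉ (∀r.C ⊓ B) possible
2. Hence c : (∀r.C ⊓ B): not entailed.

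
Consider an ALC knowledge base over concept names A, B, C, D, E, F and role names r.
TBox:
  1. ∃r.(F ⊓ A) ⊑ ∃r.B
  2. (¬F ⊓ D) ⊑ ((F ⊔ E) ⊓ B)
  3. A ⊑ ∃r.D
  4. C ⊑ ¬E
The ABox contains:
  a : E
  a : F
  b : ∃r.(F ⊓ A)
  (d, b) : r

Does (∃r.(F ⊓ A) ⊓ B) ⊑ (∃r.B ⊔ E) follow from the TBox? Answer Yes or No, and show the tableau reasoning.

Yes

1. (∃r.(F ⊓ A) ⊓ B) ⊑ (∃r.B ⊔ E)  ⇔  ((∃r.(F ⊓ A) ⊓ B) ⊓ (∀r.¬B ⊓ ¬E)) unsat w.r.t. T
   all branches close; clash {E, ¬E} at x₀
2. Hence (∃r.(F ⊓ A) ⊓ B) ⊑ (∃r.B ⊔ E): entailed.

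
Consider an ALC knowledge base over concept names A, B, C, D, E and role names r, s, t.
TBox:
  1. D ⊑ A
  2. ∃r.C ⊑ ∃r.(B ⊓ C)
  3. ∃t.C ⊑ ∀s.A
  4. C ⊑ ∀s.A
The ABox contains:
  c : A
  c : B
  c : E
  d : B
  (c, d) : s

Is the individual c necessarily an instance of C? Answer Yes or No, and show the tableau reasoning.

No

1. c : C?  L(c) = {A, B, E} ∪ {¬C}
   open: L(c) ⊇ {A, B, E, ¬C, ∀r.¬C, …} — c ∉ C possible
2. Hence c : C: not entailed.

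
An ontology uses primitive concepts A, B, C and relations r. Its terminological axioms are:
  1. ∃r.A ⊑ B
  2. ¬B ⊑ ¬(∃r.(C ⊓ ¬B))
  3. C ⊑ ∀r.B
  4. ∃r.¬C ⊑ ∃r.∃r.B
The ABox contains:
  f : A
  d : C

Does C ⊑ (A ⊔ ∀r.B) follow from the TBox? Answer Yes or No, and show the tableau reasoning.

Yes

1. C ⊑ (A ⊔ ∀r.B)  ⇔  (C ⊓ (¬A ⊓ ∃r.¬B)) unsat w.r.t. T
   all branches close; clash {B, ¬B} at an ∃-successor
2. Hence C ⊑ (A ⊔ ∀r.B): entailed.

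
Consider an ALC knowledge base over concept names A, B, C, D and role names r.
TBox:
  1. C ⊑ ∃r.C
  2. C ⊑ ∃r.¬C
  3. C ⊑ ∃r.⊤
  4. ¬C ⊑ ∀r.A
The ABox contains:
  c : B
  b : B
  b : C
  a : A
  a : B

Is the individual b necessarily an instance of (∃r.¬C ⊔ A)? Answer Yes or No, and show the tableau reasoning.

1. b : (∃r.¬C ⊔ A)?  L(b) = {B, C} ∪ {(∀r.C ⊓ ¬A)}
   clash {C, ¬C} at an ∃-successor — b ∈ (∃r.¬C ⊔ A)
2. Hence b : (∃r.¬C ⊔ A): entailed.

Yes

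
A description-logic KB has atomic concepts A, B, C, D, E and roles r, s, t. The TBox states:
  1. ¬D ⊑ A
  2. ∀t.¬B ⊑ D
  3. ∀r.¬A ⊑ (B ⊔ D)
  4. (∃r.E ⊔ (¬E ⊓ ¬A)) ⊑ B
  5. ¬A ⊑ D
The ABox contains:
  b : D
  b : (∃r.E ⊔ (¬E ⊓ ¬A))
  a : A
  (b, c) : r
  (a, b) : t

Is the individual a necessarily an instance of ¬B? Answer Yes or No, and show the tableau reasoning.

No

1. a : ¬B?  L(a) = {A} ∪ {B}
   open: L(a) ⊇ {A, B, ∃r.A, ∃t.B} (+ ∃-successors) — a ∉ ¬B possible
2. Hence a : ¬B: not entailed.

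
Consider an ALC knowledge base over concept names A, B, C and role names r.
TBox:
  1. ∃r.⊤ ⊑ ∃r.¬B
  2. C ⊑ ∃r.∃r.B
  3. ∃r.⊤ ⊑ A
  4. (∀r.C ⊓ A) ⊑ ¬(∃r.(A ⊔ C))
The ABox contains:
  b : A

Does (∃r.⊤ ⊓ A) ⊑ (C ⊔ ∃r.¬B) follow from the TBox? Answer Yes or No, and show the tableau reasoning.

1. (∃r.⊤ ⊓ A) ⊑ (C ⊔ ∃r.¬B)  ⇔  ((∃r.⊤ ⊓ A) ⊓ (¬C ⊓ ∀r.B)) unsat w.r.t. T
   all branches close; clash {B, ¬B} at an ∃-successor
2. Hence (∃r.⊤ ⊓ A) ⊑ (C ⊔ ∃r.¬B): entailed.

Yes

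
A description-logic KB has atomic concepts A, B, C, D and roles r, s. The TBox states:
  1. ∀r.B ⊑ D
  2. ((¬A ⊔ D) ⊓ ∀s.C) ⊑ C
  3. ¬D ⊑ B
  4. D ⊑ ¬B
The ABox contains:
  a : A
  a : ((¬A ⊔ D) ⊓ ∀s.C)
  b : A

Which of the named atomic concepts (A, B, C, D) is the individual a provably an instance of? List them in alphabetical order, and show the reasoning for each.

1. a : A?  L(a) = {A, ((¬A ⊔ D) ⊓ ∀s.C)} ∪ {¬A}
   clash {A, ¬A} at a — a ∈ A
2. a : B?  L(a) = {A, ((¬A ⊔ D) ⊓ ∀s.C)} ∪ {¬B}
   apply at a: ((¬A ⊔ D) ⊓ ∀s.C)⊑C
   open: L(a) ⊇ {A, C, D, ¬B, ∀s.C} — a ∉ B possible
3. a : C?  L(a) = {A, ((¬A ⊔ D) ⊓ ∀s.C)} ∪ {¬C}
   clash {B, ¬B} at a — a ∈ C
4. a : D?  L(a) = {A, ((¬A ⊔ D) ⊓ ∀s.C)} ∪ {¬D}
   clash {D, ¬D} at a — a ∈ D
5. Entailed for a: {A, C, D}

{A, C, D}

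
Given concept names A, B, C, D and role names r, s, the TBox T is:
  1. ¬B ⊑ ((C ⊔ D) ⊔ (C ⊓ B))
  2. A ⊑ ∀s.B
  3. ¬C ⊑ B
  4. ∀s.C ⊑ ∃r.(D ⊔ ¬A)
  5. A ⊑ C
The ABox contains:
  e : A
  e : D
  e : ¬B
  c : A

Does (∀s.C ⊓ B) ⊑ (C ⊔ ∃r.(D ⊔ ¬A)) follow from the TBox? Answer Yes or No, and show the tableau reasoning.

1. (∀s.C ⊓ B) ⊑ (C ⊔ ∃r.(D ⊔ ¬A))  ⇔  ((∀s.C ⊓ B) ⊓ (¬C ⊓ ∀r.(¬D ⊓ A))) unsat w.r.t. T
   all branches close; clash {C, ¬C} at x₀
2. Hence (∀s.C ⊓ B) ⊑ (C ⊔ ∃r.(D ⊔ ¬A)): entailed.

Yes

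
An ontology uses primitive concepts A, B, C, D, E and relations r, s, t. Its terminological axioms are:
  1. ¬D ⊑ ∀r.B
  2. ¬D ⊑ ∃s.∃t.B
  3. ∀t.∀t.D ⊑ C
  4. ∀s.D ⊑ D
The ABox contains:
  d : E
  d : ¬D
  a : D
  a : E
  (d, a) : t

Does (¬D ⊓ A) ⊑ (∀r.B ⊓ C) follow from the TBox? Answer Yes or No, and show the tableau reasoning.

No

1. (¬D ⊓ A) ⊑ (∀r.B ⊓ C)  ⇔  ((¬D ⊓ A) ⊓ (∃r.¬B ⊔ ¬C)) unsat w.r.t. T
   apply at x₀: ¬D⊑∀r.B; ¬D⊑∃s.∃t.B
   open: L(x₀) ⊇ {A, ¬C, ¬D, ∀r.B, ∃s.¬D, …} (+ ∃-successors)
2. Hence (¬D ⊓ A) ⊑ (∀r.B ⊓ C): not entailed.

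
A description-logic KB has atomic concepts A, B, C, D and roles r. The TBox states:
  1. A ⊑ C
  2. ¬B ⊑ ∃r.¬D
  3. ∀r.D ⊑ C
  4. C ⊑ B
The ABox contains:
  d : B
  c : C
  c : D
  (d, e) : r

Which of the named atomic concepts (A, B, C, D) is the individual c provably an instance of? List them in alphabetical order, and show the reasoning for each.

{B, C, D}

1. c : A?  L(c) = {C, D} ∪ {¬A}
   apply at c: C⊑B
   open: L(c) ⊇ {B, C, D, ¬A} — c ∉ A possible
2. c : B?  L(c) = {C, D} ∪ {¬B}
   clash {B, ¬B} at c — c ∈ B
3. c : C?  L(c) = {C, D} ∪ {¬C}
   clash {C, ¬C} at c — c ∈ C
4. c : D?  L(c) = {C, D} ∪ {¬D}
   clash {D, ¬D} at c — c ∈ D
5. Entailed for c: {B, C, D}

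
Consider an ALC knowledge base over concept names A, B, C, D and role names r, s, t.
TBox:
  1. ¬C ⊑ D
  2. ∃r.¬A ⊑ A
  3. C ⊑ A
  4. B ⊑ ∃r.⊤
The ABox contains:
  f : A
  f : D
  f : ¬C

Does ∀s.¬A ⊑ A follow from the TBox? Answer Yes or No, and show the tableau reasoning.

No

1. ∀s.¬A ⊑ A  ⇔  (∀s.¬A ⊓ ¬A) unsat w.r.t. T
   open: L(x₀) ⊇ {D, ¬A, ¬B, ¬C, ∀r.A, …}
2. Hence ∀s.¬A ⊑ A: not entailed.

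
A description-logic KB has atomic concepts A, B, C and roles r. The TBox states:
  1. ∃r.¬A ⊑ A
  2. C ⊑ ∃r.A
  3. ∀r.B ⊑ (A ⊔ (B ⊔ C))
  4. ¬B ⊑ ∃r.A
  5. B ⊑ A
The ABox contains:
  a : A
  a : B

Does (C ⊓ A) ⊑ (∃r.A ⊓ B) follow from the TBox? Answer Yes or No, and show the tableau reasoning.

1. (C ⊓ A) ⊑ (∃r.A ⊓ B)  ⇔  ((C ⊓ A) ⊓ (∀r.¬A ⊔ ¬B)) unsat w.r.t. T
   apply at x₀: C⊑∃r.A
   open: L(x₀) ⊇ {A, C, ¬B, ∃r.A, ∃r.¬B} (+ ∃-successors)
2. Hence (C ⊓ A) ⊑ (∃r.A ⊓ B): not entailed.

No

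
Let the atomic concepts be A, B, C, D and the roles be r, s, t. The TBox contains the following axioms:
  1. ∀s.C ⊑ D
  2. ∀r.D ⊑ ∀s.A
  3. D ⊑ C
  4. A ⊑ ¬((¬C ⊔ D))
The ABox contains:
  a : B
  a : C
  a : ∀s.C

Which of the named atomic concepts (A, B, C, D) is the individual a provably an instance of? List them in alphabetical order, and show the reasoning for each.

{B, C, D}

1. a : A?  L(a) = {B, C, ∀s.C} ∪ {¬A}
   apply at a: ∀s.C⊑D
   open: L(a) ⊇ {B, C, D, ¬A, ∀s.C, …} (+ ∃-successors) — a ∉ A possible
2. a : B?  L(a) = {B, C, ∀s.C} ∪ {¬B}
   clash {B, ¬B} at a — a ∈ B
3. a : C?  L(a) = {B, C, ∀s.C} ∪ {¬C}
   clash {C, ¬C} at a — a ∈ C
4. a : D?  L(a) = {B, C, ∀s.C} ∪ {¬D}
   clash {D, ¬D} at a — a ∈ D
5. Entailed for a: {B, C, D}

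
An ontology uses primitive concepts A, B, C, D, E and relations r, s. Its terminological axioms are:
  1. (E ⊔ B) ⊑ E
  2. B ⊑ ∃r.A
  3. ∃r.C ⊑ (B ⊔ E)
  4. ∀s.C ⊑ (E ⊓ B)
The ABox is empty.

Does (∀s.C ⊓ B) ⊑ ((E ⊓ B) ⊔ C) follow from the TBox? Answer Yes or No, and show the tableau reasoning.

Yes

1. (∀s.C ⊓ B) ⊑ ((E ⊓ B) ⊔ C)  ⇔  ((∀s.C ⊓ B) ⊓ ((¬E ⊔ ¬B) ⊓ ¬C)) unsat w.r.t. T
   all branches close; clash {B, ¬B} at x₀
2. Hence (∀s.C ⊓ B) ⊑ ((E ⊓ B) ⊔ C): entailed.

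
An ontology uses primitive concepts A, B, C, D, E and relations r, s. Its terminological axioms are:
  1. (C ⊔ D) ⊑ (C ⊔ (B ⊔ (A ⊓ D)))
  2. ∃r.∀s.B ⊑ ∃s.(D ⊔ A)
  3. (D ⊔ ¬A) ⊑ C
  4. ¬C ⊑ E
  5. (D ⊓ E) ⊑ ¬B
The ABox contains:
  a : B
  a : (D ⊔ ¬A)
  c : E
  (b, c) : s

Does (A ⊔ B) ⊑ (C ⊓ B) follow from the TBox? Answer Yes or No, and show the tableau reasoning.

1. (A ⊔ B) ⊑ (C ⊓ B)  ⇔  ((A ⊔ B) ⊓ (¬C ⊔ ¬B)) unsat w.r.t. T
   open: L(x₀) ⊇ {A, C, ¬B, ∀r.∃s.¬B}
2. Hence (A ⊔ B) ⊑ (C ⊓ B): not entailed.

No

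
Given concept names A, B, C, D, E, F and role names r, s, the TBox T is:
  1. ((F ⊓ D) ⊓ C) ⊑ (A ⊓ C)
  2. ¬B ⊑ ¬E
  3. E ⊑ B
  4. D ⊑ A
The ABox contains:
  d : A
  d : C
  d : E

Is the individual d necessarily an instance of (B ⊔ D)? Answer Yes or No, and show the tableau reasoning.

1. d : (B ⊔ D)?  L(d) = {A, C, E} ∪ {(¬B ⊓ ¬D)}
   clash {E, ¬E} at d — d ∈ (B ⊔ D)
2. Hence d : (B ⊔ D): entailed.

Yes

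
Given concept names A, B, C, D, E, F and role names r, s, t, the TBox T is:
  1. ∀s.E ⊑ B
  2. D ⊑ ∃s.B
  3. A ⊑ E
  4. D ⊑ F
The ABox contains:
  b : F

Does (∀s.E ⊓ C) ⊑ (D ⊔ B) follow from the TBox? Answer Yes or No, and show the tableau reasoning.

Yes

1. (∀s.E ⊓ C) ⊑ (D ⊔ B)  ⇔  ((∀s.E ⊓ C) ⊓ (¬D ⊓ ¬B)) unsat w.r.t. T
   all branches close; clash {B, ¬B} at x₀
2. Hence (∀s.E ⊓ C) ⊑ (D ⊔ B): entailed.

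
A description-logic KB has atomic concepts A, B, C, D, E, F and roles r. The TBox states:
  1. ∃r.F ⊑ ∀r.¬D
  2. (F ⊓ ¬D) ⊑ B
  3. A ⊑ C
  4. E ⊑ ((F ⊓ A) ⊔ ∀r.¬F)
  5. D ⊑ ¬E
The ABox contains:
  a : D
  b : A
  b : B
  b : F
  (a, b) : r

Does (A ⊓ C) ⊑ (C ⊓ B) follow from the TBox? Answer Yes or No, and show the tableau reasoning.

1. (A ⊓ C) ⊑ (C ⊓ B)  ⇔  ((A ⊓ C) ⊓ (¬C ⊔ ¬B)) unsat w.r.t. T
   open: L(x₀) ⊇ {A, C, ¬B, ¬D, ¬E, …}
2. Hence (A ⊓ C) ⊑ (C ⊓ B): not entailed.

No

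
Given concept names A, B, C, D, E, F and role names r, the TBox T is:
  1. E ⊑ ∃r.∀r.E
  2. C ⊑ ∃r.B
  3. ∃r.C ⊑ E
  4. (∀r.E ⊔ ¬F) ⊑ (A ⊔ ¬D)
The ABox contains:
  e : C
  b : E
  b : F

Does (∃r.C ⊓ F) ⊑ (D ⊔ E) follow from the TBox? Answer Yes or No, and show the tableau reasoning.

Yes

1. (∃r.C ⊓ F) ⊑ (D ⊔ E)  ⇔  ((∃r.C ⊓ F) ⊓ (¬D ⊓ ¬E)) unsat w.r.t. T
   all branches close; clash {E, ¬E} at x₀
2. Hence (∃r.C ⊓ F) ⊑ (D ⊔ E): entailed.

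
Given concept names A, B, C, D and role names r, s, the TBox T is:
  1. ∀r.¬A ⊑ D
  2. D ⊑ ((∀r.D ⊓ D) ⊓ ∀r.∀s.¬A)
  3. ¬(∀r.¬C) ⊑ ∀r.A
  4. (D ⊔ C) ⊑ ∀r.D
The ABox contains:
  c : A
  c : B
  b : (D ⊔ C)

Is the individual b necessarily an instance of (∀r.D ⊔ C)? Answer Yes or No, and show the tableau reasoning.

1. b : (∀r.D ⊔ C)?  L(b) = {(D ⊔ C)} ∪ {(∃r.¬D ⊓ ¬C)}
   clash {C, ¬C} at b — b ∈ (∀r.D ⊔ C)
2. Hence b : (∀r.D ⊔ C): entailed.

Yes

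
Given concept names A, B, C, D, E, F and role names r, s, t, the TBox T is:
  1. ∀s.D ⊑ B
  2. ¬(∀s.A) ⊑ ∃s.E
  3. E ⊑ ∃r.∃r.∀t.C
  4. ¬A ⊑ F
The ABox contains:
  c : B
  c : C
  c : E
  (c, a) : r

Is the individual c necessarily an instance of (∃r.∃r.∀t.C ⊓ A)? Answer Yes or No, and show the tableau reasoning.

1. c : (∃r.∃r.∀t.C ⊓ A)?  L(c) = {B, C, E} ∪ {(∀r.∀r.∃t.¬C ⊔ ¬A)}
   apply at c: E⊑∃r.∃r.∀t.C
   open: L(c) ⊇ {B, C, E, F, ¬A, …} (+ ∃-successors) — c ∉ (∃r.∃r.∀t.C ⊓ A) possible
2. Hence c : (∃r.∃r.∀t.C ⊓ A): not entailed.

No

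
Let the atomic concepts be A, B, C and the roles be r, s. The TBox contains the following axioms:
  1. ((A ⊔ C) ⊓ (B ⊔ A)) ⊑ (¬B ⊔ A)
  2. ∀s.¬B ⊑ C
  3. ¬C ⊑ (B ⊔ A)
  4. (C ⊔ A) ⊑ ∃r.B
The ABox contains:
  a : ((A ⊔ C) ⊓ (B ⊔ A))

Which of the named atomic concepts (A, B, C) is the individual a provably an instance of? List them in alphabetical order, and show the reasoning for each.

{A}

1. a : A?  L(a) = {((A ⊔ C) ⊓ (B ⊔ A))} ∪ {¬A}
   clash {A, ¬A} at a — a ∈ A
2. a : B?  L(a) = {((A ⊔ C) ⊓ (B ⊔ A))} ∪ {¬B}
   apply at a: ((A ⊔ C) ⊓ (B ⊔ A))⊑(¬B ⊔ A)
   open: L(a) ⊇ {A, ¬B, ∃r.B, ∃s.B} (+ ∃-successors) — a ∉ B possible
3. a : C?  L(a) = {((A ⊔ C) ⊓ (B ⊔ A))} ∪ {¬C}
   apply at a: ((A ⊔ C) ⊓ (B ⊔ A))⊑(¬B ⊔ A)
   open: L(a) ⊇ {A, ¬C, ∃r.B, ∃s.B} (+ ∃-successors) — a ∉ C possible
4. Entailed for a: {A}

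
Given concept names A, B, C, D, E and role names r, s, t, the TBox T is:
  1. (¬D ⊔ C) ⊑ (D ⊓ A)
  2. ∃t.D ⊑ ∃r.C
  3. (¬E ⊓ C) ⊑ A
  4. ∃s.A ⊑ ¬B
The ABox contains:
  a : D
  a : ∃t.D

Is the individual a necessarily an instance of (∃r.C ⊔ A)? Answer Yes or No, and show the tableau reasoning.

Yes

1. a : (∃r.C ⊔ A)?  L(a) = {D, ∃t.D} ∪ {(∀r.¬C ⊓ ¬A)}
   clash {A, ¬A} at a — a ∈ (∃r.C ⊔ A)
2. Hence a : (∃r.C ⊔ A): entailed.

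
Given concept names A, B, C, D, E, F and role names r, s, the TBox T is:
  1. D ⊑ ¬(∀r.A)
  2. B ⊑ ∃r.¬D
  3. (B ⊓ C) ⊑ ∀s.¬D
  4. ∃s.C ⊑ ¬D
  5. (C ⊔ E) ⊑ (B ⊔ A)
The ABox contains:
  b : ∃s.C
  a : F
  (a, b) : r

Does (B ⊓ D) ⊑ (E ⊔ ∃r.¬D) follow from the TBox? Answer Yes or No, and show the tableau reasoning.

Yes

1. (B ⊓ D) ⊑ (E ⊔ ∃r.¬D)  ⇔  ((B ⊓ D) ⊓ (¬E ⊓ ∀r.D)) unsat w.r.t. T
   all branches close; clash {D, ¬D} at x₀
2. Hence (B ⊓ D) ⊑ (E ⊔ ∃r.¬D): entailed.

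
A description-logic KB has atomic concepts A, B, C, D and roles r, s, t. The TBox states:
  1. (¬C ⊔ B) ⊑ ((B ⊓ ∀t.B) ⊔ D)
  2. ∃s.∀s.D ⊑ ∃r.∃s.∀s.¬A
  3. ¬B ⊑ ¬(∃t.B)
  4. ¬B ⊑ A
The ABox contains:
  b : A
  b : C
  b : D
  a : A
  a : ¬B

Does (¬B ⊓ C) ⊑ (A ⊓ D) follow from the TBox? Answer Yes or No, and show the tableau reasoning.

1. (¬B ⊓ C) ⊑ (A ⊓ D)  ⇔  ((¬B ⊓ C) ⊓ (¬A ⊔ ¬D)) unsat w.r.t. T
   apply at x₀: ¬B⊑¬(∃t.B); ¬B⊑A
   open: L(x₀) ⊇ {A, C, ¬B, ¬D, ∀s.∃s.¬D, …}
2. Hence (¬B ⊓ C) ⊑ (A ⊓ D): not entailed.

No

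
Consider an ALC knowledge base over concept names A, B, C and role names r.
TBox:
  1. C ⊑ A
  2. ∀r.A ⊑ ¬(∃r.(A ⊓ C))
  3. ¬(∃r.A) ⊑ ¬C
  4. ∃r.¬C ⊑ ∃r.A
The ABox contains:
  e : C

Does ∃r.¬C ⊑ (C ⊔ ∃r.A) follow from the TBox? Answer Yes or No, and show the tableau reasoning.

1. ∃r.¬C ⊑ (C ⊔ ∃r.A)  ⇔  (∃r.¬C ⊓ (¬C ⊓ ∀r.¬A)) unsat w.r.t. T
   all branches close; clash {A, ¬A} at an ∃-successor
2. Hence ∃r.¬C ⊑ (C ⊔ ∃r.A): entailed.

Yes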